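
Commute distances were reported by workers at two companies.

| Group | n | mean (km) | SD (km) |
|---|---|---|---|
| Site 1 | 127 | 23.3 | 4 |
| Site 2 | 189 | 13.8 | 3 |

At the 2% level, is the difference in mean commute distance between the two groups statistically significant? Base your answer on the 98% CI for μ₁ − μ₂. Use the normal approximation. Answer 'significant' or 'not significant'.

significant

SE₁ = s₁/√n₁ = 4/√127 = 0.3549; SE₂ = 3/√189 = 0.2182.
Independent samples, unequal variances: SE_diff = √(SE₁² + SE₂²) = √(0.12595401 + 0.04761124) = 0.4166.
z* = 2.326, so margin of error = 2.326 × 0.4166 = 0.9690.
Difference in means = 23.3 − 13.8 = 9.5000.
9.5000 ± 0.9690 → (8.5310, 10.4690).
The interval (8.5310, 10.4690) does not contain 0, so the difference is significant.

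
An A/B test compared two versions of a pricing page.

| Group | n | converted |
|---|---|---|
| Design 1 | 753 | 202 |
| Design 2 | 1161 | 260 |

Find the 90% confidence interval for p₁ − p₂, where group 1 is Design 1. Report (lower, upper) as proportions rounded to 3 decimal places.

First, p̂₁ = 202/753 = 0.2683; p̂₂ = 260/1161 = 0.2239.
The two standard errors are √(0.2683×0.7317/753) = 0.01615 and √(0.2239×0.7761/1161) = 0.01223.
Because the samples are independent, SE_diff = √(0.01615² + 0.01223²) = 0.02026.
Using z* = 1.645 for 90%, ME = 1.645 × 0.02026 = 0.03333.
p̂₁ − p̂₂ = 0.0444; interval 0.0444 ± 0.03333 gives (0.011, 0.078).

(0.011, 0.078)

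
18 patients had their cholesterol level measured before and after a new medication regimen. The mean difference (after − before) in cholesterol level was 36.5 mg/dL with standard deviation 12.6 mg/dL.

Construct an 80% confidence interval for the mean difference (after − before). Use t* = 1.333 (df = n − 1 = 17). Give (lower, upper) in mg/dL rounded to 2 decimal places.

(32.54, 40.46)

Paired design: SE = s_d/√n = 12.6/√18 = 2.9698.
t* = 1.333; margin of error = 1.333 × 2.9698 = 3.9587.
36.5 ± 3.9587 → (32.54, 40.46).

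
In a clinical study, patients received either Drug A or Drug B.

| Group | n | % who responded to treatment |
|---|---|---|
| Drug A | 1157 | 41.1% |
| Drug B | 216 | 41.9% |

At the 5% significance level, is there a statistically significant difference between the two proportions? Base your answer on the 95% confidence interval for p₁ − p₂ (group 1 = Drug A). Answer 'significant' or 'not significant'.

not significant

SE₁ = √(p̂₁(1−p̂₁)/n₁) = √(0.4110·0.5890/1157) = 0.01446; SE₂ = √(0.4190·0.5810/216) = 0.03357.
Independent samples: SE of the difference = √(SE₁² + SE₂²) = √(0.0002090916 + 0.0011269449) = 0.03655.
z* for 95% confidence is 1.960, so the margin of error is 1.960 × 0.03655 = 0.07164.
Point estimate p̂₁ − p̂₂ = 0.4110 − 0.4190 = -0.0080.
-0.0080 ± 0.07164 → (-0.07964, 0.06364).
The interval (-0.07964, 0.06364) contains 0, so the difference is not significant.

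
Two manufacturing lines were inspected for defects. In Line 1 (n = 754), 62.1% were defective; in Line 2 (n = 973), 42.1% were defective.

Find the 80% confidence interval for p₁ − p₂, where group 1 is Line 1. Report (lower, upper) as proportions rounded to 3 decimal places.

SE₁ = √(p̂₁(1−p̂₁)/n₁) = √(0.6210·0.3790/754) = 0.01767; SE₂ = √(0.4210·0.5790/973) = 0.01583.
Independent samples: SE of the difference = √(SE₁² + SE₂²) = √(0.0003122289 + 0.0002505889) = 0.02372.
z* for 80% confidence is 1.282, so the margin of error is 1.282 × 0.02372 = 0.03041.
Point estimate p̂₁ − p̂₂ = 0.6210 − 0.4210 = 0.2000.
0.2000 ± 0.03041 → (0.170, 0.230).

(0.170, 0.230)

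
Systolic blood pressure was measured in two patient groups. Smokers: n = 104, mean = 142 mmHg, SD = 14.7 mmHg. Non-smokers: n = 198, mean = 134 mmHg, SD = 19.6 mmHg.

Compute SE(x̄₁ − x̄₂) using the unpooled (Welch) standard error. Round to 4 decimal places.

2.0045

Per-group SEs: s₁/√n₁ = 14.7/√104 = 1.4415, s₂/√n₂ = 19.6/√198 = 1.3929.
Unpooled SE of the difference: √(2.07792225 + 1.94017041) = 2.0045.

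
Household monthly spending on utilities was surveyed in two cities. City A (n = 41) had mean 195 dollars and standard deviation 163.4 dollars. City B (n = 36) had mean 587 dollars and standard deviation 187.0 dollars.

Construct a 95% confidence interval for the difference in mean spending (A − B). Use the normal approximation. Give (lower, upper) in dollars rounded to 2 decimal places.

Standard errors of each mean: 163.4/√41 = 25.5188 and 187.0/√36 = 31.1667.
SE(x̄₁ − x̄₂) = √(25.5188² + 31.1667²) = 40.2812 for independent samples with unequal variances.
With z* = 1.960, the margin is 1.960 × 40.2812 = 78.9512.
x̄₁ − x̄₂ = 195 − 587 = -392.0000; the interval is -392.0000 ± 78.9512 = (-470.95, -313.05).

(-470.95, -313.05)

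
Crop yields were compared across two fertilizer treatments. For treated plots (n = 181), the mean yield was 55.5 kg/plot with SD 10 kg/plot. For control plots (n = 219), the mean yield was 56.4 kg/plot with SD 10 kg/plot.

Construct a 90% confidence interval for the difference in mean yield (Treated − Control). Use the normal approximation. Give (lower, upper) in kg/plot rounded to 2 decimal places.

Per-group SEs: s₁/√n₁ = 10/√181 = 0.7433, s₂/√n₂ = 10/√219 = 0.6757.
Unpooled SE of the difference: √(0.55249489 + 0.45657049) = 1.0045.
Margin of error = z* · SE = 1.645 × 1.0045 = 1.6524.
x̄₁ − x̄₂ = 55.5 − 56.4 = -0.9000.
CI: -0.9000 ± 1.6524 = (-2.55, 0.75).

(-2.55, 0.75)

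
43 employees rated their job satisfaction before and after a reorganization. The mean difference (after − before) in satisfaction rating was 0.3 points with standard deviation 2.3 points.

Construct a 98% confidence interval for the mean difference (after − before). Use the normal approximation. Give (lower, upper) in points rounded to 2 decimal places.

This is a matched-pairs design, so SE = s_d/√n = 2.3/√43 = 0.3507.
Margin = 2.326 × 0.3507 = 0.8157; the interval is 0.3 ± 0.8157 = (-0.52, 1.12).

(-0.52, 1.12)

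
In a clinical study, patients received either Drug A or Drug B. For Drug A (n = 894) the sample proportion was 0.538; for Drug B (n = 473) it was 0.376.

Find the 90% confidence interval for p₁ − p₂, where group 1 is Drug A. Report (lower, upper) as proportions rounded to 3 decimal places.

(0.116, 0.208)

SE₁ = √(p̂₁(1−p̂₁)/n₁) = √(0.5380·0.4620/894) = 0.01667; SE₂ = √(0.3760·0.6240/473) = 0.02227.
Independent samples: SE of the difference = √(SE₁² + SE₂²) = √(0.0002778889 + 0.0004959529) = 0.02782.
z* for 90% confidence is 1.645, so the margin of error is 1.645 × 0.02782 = 0.04576.
Point estimate p̂₁ − p̂₂ = 0.5380 − 0.3760 = 0.1620.
0.1620 ± 0.04576 → (0.116, 0.208).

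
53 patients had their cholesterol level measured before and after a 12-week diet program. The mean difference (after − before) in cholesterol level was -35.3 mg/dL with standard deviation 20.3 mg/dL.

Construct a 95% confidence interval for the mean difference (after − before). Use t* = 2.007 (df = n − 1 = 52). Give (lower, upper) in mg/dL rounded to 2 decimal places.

(-40.90, -29.70)

Paired design: SE = s_d/√n = 20.3/√53 = 2.7884.
t* = 2.007; margin of error = 2.007 × 2.7884 = 5.5963.
-35.3 ± 5.5963 → (-40.90, -29.70).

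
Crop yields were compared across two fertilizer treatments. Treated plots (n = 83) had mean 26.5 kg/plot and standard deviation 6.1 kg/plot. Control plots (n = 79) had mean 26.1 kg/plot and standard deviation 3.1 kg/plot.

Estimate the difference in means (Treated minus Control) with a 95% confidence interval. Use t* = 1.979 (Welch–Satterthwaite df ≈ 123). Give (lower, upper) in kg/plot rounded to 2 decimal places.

(-1.09, 1.89)

Per-group SEs: s₁/√n₁ = 6.1/√83 = 0.6696, s₂/√n₂ = 3.1/√79 = 0.3488.
Unpooled SE of the difference: √(0.44836416 + 0.12166144) = 0.7550.
Margin of error = t* · SE = 1.979 × 0.7550 = 1.4941.
x̄₁ − x̄₂ = 26.5 − 26.1 = 0.4000.
CI: 0.4000 ± 1.4941 = (-1.09, 1.89).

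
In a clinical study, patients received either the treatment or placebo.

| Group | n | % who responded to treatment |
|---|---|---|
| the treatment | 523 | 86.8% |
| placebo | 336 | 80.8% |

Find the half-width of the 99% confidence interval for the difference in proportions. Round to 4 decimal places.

0.0672

Each SE is √(p̂(1−p̂)/n): √(0.8680·0.1320/523) = 0.01480 and √(0.8080·0.1920/336) = 0.02149.
SE(p̂₁ − p̂₂) = √(SE₁² + SE₂²) = √(0.00021904 + 0.0004618201) = 0.02609, since the two samples are independent.
At 99% confidence z* = 2.576; margin = 2.576 × 0.02609 = 0.06721.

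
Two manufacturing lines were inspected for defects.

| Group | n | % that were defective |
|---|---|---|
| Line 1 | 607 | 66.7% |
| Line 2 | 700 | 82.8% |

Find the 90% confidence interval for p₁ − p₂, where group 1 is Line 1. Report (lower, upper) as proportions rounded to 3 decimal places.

(-0.200, -0.122)

SE₁ = √(p̂₁(1−p̂₁)/n₁) = √(0.6670·0.3330/607) = 0.01913; SE₂ = √(0.8280·0.1720/700) = 0.01426.
Independent samples: SE of the difference = √(SE₁² + SE₂²) = √(0.0003659569 + 0.0002033476) = 0.02386.
z* for 90% confidence is 1.645, so the margin of error is 1.645 × 0.02386 = 0.03925.
Point estimate p̂₁ − p̂₂ = 0.6670 − 0.8280 = -0.1610.
-0.1610 ± 0.03925 → (-0.200, -0.122).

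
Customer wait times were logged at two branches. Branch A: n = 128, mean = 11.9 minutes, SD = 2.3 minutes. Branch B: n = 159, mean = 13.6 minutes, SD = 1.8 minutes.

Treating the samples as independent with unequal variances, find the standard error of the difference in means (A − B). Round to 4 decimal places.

SE₁ = s₁/√n₁ = 2.3/√128 = 0.2033; SE₂ = 1.8/√159 = 0.1427.
Independent samples, unequal variances: SE_diff = √(SE₁² + SE₂²) = √(0.04133089 + 0.02036329) = 0.2484.

0.2484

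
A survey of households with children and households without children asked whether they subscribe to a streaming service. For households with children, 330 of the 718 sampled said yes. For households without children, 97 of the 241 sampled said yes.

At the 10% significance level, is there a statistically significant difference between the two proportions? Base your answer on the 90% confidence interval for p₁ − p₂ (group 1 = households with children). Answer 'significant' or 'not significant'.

not significant

Sample proportions: 330/718 = 0.4596, 97/241 = 0.4025.
Each SE is √(p̂(1−p̂)/n): √(0.4596·0.5404/718) = 0.01860 and √(0.4025·0.5975/241) = 0.03159.
SE(p̂₁ − p̂₂) = √(SE₁² + SE₂²) = √(0.00034596 + 0.0009979281) = 0.03666, since the two samples are independent.
At 90% confidence z* = 1.645; margin = 1.645 × 0.03666 = 0.06031.
The difference is 0.4596 − 0.4025 = 0.0571, so the interval is 0.0571 ± 0.06031 = (-0.00321, 0.11741).
The interval (-0.00321, 0.11741) contains 0, so the difference is not significant.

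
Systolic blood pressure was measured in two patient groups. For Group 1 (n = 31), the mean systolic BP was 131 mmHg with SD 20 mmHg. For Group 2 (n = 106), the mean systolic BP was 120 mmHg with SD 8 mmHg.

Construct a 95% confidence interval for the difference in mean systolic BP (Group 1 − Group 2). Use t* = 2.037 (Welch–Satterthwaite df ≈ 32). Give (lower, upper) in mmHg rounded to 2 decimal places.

Per-group SEs: s₁/√n₁ = 20/√31 = 3.5921, s₂/√n₂ = 8/√106 = 0.7770.
Unpooled SE of the difference: √(12.90318241 + 0.603729) = 3.6752.
Margin of error = t* · SE = 2.037 × 3.6752 = 7.4864.
x̄₁ − x̄₂ = 131 − 120 = 11.0000.
CI: 11.0000 ± 7.4864 = (3.51, 18.49).

(3.51, 18.49)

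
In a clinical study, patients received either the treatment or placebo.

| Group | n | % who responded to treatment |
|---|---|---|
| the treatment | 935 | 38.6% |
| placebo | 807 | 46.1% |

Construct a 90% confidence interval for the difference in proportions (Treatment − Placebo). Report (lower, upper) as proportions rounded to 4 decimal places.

Each SE is √(p̂(1−p̂)/n): √(0.3860·0.6140/935) = 0.01592 and √(0.4610·0.5390/807) = 0.01755.
SE(p̂₁ − p̂₂) = √(SE₁² + SE₂²) = √(0.0002534464 + 0.0003080025) = 0.02369, since the two samples are independent.
At 90% confidence z* = 1.645; margin = 1.645 × 0.02369 = 0.03897.
The difference is 0.3860 − 0.4610 = -0.0750, so the interval is -0.0750 ± 0.03897 = (-0.1140, -0.0360).

(-0.1140, -0.0360)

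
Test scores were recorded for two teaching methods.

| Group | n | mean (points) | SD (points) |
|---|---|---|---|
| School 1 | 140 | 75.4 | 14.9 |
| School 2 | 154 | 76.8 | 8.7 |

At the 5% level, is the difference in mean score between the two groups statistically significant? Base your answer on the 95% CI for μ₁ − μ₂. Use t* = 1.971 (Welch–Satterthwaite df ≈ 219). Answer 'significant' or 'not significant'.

Standard errors of each mean: 14.9/√140 = 1.2593 and 8.7/√154 = 0.7011.
SE(x̄₁ − x̄₂) = √(1.2593² + 0.7011²) = 1.4413 for independent samples with unequal variances.
With t* = 1.971, the margin is 1.971 × 1.4413 = 2.8408.
x̄₁ − x̄₂ = 75.4 − 76.8 = -1.4000; the interval is -1.4000 ± 2.8408 = (-4.2408, 1.4408).
The interval (-4.2408, 1.4408) contains 0, so the difference is not significant.

not significant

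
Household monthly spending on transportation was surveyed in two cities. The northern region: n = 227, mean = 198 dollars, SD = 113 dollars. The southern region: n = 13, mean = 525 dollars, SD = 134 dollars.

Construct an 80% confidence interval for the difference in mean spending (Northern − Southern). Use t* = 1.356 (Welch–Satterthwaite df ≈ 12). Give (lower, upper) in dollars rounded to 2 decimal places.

(-378.41, -275.59)

Standard errors of each mean: 113/√227 = 7.5001 and 134/√13 = 37.1649.
SE(x̄₁ − x̄₂) = √(7.5001² + 37.1649²) = 37.9141 for independent samples with unequal variances.
With t* = 1.356, the margin is 1.356 × 37.9141 = 51.4115.
x̄₁ − x̄₂ = 198 − 525 = -327.0000; the interval is -327.0000 ± 51.4115 = (-378.41, -275.59).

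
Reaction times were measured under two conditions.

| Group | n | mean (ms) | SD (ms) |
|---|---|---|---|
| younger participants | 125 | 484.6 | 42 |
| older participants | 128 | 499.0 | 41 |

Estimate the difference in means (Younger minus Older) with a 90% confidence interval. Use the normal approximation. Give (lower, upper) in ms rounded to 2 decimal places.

(-22.99, -5.81)

Per-group SEs: s₁/√n₁ = 42/√125 = 3.7566, s₂/√n₂ = 41/√128 = 3.6239.
Unpooled SE of the difference: √(14.11204356 + 13.13265121) = 5.2196.
Margin of error = z* · SE = 1.645 × 5.2196 = 8.5862.
x̄₁ − x̄₂ = 484.6 − 499.0 = -14.4000.
CI: -14.4000 ± 8.5862 = (-22.99, -5.81).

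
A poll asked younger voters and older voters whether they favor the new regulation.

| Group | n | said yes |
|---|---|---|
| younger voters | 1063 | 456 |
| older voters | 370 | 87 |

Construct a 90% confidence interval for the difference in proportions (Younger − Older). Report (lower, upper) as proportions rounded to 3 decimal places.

(0.150, 0.238)

p̂₁ = 456/1063 = 0.4290 and p̂₂ = 87/370 = 0.2351.
SE₁ = √(p̂₁(1−p̂₁)/n₁) = √(0.4290·0.5710/1063) = 0.01518; SE₂ = √(0.2351·0.7649/370) = 0.02205.
Independent samples: SE of the difference = √(SE₁² + SE₂²) = √(0.0002304324 + 0.0004862025) = 0.02677.
z* for 90% confidence is 1.645, so the margin of error is 1.645 × 0.02677 = 0.04404.
Point estimate p̂₁ − p̂₂ = 0.4290 − 0.2351 = 0.1939.
0.1939 ± 0.04404 → (0.150, 0.238).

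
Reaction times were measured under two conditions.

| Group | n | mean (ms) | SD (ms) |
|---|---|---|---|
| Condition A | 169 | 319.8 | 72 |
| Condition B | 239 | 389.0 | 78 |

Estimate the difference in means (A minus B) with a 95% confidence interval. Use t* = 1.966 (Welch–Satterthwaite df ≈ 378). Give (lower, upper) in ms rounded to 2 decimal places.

(-83.93, -54.47)

SE₁ = s₁/√n₁ = 72/√169 = 5.5385; SE₂ = 78/√239 = 5.0454.
Independent samples, unequal variances: SE_diff = √(SE₁² + SE₂²) = √(30.67498225 + 25.45606116) = 7.4921.
t* = 1.966, so margin of error = 1.966 × 7.4921 = 14.7295.
Difference in means = 319.8 − 389.0 = -69.2000.
-69.2000 ± 14.7295 → (-83.93, -54.47).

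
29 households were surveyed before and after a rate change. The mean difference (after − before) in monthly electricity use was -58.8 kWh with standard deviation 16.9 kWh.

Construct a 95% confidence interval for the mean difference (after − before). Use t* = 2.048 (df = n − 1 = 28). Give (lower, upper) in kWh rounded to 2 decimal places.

(-65.23, -52.37)

Paired design: SE = s_d/√n = 16.9/√29 = 3.1383.
t* = 2.048; margin of error = 2.048 × 3.1383 = 6.4272.
-58.8 ± 6.4272 → (-65.23, -52.37).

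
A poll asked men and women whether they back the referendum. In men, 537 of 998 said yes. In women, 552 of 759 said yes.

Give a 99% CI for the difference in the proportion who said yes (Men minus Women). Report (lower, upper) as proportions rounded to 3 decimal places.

First, p̂₁ = 537/998 = 0.5381; p̂₂ = 552/759 = 0.7273.
The two standard errors are √(0.5381×0.4619/998) = 0.01578 and √(0.7273×0.2727/759) = 0.01617.
Because the samples are independent, SE_diff = √(0.01578² + 0.01617²) = 0.02259.
Using z* = 2.576 for 99%, ME = 2.576 × 0.02259 = 0.05819.
p̂₁ − p̂₂ = -0.1892; interval -0.1892 ± 0.05819 gives (-0.247, -0.131).

(-0.247, -0.131)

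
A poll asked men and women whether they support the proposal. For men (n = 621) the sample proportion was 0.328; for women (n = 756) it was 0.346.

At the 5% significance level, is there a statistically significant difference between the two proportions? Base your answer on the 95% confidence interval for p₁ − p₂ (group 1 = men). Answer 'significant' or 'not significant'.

SE₁ = √(p̂₁(1−p̂₁)/n₁) = √(0.3280·0.6720/621) = 0.01884; SE₂ = √(0.3460·0.6540/756) = 0.01730.
Independent samples: SE of the difference = √(SE₁² + SE₂²) = √(0.0003549456 + 0.00029929) = 0.02558.
z* for 95% confidence is 1.960, so the margin of error is 1.960 × 0.02558 = 0.05014.
Point estimate p̂₁ − p̂₂ = 0.3280 − 0.3460 = -0.0180.
-0.0180 ± 0.05014 → (-0.06814, 0.03214).
The interval (-0.06814, 0.03214) contains 0, so the difference is not significant.

not significant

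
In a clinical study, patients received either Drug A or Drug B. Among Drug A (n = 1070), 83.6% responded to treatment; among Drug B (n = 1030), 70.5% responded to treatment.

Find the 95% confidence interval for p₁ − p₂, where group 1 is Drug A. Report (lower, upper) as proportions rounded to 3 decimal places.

(0.095, 0.167)

SE₁ = √(p̂₁(1−p̂₁)/n₁) = √(0.8360·0.1640/1070) = 0.01132; SE₂ = √(0.7050·0.2950/1030) = 0.01421.
Independent samples: SE of the difference = √(SE₁² + SE₂²) = √(0.0001281424 + 0.0002019241) = 0.01817.
z* for 95% confidence is 1.960, so the margin of error is 1.960 × 0.01817 = 0.03561.
Point estimate p̂₁ − p̂₂ = 0.8360 − 0.7050 = 0.1310.
0.1310 ± 0.03561 → (0.095, 0.167).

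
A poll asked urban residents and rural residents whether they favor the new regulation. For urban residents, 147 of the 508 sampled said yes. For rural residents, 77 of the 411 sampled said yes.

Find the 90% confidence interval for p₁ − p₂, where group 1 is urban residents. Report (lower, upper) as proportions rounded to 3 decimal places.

First, p̂₁ = 147/508 = 0.2894; p̂₂ = 77/411 = 0.1873.
The two standard errors are √(0.2894×0.7106/508) = 0.02012 and √(0.1873×0.8127/411) = 0.01924.
Because the samples are independent, SE_diff = √(0.02012² + 0.01924²) = 0.02784.
Using z* = 1.645 for 90%, ME = 1.645 × 0.02784 = 0.04580.
p̂₁ − p̂₂ = 0.1021; interval 0.1021 ± 0.04580 gives (0.056, 0.148).

(0.056, 0.148)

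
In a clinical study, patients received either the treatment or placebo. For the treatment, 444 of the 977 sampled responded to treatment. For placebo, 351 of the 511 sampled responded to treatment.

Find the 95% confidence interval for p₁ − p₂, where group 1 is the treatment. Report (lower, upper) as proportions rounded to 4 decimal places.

First, p̂₁ = 444/977 = 0.4545; p̂₂ = 351/511 = 0.6869.
The two standard errors are √(0.4545×0.5455/977) = 0.01593 and √(0.6869×0.3131/511) = 0.02052.
Because the samples are independent, SE_diff = √(0.01593² + 0.02052²) = 0.02598.
Using z* = 1.960 for 95%, ME = 1.960 × 0.02598 = 0.05092.
p̂₁ − p̂₂ = -0.2324; interval -0.2324 ± 0.05092 gives (-0.2833, -0.1815).

(-0.2833, -0.1815)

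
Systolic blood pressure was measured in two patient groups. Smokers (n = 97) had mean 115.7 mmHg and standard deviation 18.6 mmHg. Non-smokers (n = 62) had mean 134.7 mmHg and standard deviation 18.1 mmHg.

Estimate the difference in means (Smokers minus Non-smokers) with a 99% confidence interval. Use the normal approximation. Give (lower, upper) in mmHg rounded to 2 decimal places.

(-26.66, -11.34)

Per-group SEs: s₁/√n₁ = 18.6/√97 = 1.8885, s₂/√n₂ = 18.1/√62 = 2.2987.
Unpooled SE of the difference: √(3.56643225 + 5.28402169) = 2.9750.
Margin of error = z* · SE = 2.576 × 2.9750 = 7.6636.
x̄₁ − x̄₂ = 115.7 − 134.7 = -19.0000.
CI: -19.0000 ± 7.6636 = (-26.66, -11.34).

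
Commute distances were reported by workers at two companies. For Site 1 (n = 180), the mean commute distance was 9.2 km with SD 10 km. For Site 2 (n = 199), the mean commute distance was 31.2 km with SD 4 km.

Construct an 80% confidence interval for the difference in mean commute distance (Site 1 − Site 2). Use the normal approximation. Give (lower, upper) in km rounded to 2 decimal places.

(-23.02, -20.98)

SE₁ = s₁/√n₁ = 10/√180 = 0.7454; SE₂ = 4/√199 = 0.2836.
Independent samples, unequal variances: SE_diff = √(SE₁² + SE₂²) = √(0.55562116 + 0.08042896) = 0.7975.
z* = 1.282, so margin of error = 1.282 × 0.7975 = 1.0224.
Difference in means = 9.2 − 31.2 = -22.0000.
-22.0000 ± 1.0224 → (-23.02, -20.98).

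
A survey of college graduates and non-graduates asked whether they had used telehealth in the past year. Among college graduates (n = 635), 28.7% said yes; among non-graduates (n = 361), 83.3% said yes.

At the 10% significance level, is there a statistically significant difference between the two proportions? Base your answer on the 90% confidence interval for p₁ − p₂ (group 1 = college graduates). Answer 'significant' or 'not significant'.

significant

Each SE is √(p̂(1−p̂)/n): √(0.2870·0.7130/635) = 0.01795 and √(0.8330·0.1670/361) = 0.01963.
SE(p̂₁ − p̂₂) = √(SE₁² + SE₂²) = √(0.0003222025 + 0.0003853369) = 0.02660, since the two samples are independent.
At 90% confidence z* = 1.645; margin = 1.645 × 0.02660 = 0.04376.
The difference is 0.2870 − 0.8330 = -0.5460, so the interval is -0.5460 ± 0.04376 = (-0.58976, -0.50224).
The interval (-0.58976, -0.50224) does not contain 0, so the difference is significant.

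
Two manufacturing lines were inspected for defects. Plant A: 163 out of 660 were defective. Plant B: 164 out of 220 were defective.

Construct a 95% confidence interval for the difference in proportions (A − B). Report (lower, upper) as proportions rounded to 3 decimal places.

p̂₁ = 163/660 = 0.2470 and p̂₂ = 164/220 = 0.7455.
SE₁ = √(p̂₁(1−p̂₁)/n₁) = √(0.2470·0.7530/660) = 0.01679; SE₂ = √(0.7455·0.2545/220) = 0.02937.
Independent samples: SE of the difference = √(SE₁² + SE₂²) = √(0.0002819041 + 0.0008625969) = 0.03383.
z* for 95% confidence is 1.960, so the margin of error is 1.960 × 0.03383 = 0.06631.
Point estimate p̂₁ − p̂₂ = 0.2470 − 0.7455 = -0.4985.
-0.4985 ± 0.06631 → (-0.565, -0.432).

(-0.565, -0.432)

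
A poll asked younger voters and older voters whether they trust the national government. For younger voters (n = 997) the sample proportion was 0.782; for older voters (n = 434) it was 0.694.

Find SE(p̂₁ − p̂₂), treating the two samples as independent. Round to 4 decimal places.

0.0257

Each SE is √(p̂(1−p̂)/n): √(0.7820·0.2180/997) = 0.01308 and √(0.6940·0.3060/434) = 0.02212.
SE(p̂₁ − p̂₂) = √(SE₁² + SE₂²) = √(0.0001710864 + 0.0004892944) = 0.02570, since the two samples are independent.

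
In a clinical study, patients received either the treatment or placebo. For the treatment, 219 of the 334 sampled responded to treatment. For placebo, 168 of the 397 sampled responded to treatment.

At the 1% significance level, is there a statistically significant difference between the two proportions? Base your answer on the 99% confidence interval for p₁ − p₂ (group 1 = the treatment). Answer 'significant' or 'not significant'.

Sample proportions: 219/334 = 0.6557, 168/397 = 0.4232.
Each SE is √(p̂(1−p̂)/n): √(0.6557·0.3443/334) = 0.02600 and √(0.4232·0.5768/397) = 0.02480.
SE(p̂₁ − p̂₂) = √(SE₁² + SE₂²) = √(0.000676 + 0.00061504) = 0.03593, since the two samples are independent.
At 99% confidence z* = 2.576; margin = 2.576 × 0.03593 = 0.09256.
The difference is 0.6557 − 0.4232 = 0.2325, so the interval is 0.2325 ± 0.09256 = (0.13994, 0.32506).
The interval (0.13994, 0.32506) does not contain 0, so the difference is significant.

significant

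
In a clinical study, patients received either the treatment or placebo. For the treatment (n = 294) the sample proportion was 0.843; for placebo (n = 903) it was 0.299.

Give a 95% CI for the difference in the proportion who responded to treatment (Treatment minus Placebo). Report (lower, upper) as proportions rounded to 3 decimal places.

The two standard errors are √(0.8430×0.1570/294) = 0.02122 and √(0.2990×0.7010/903) = 0.01524.
Because the samples are independent, SE_diff = √(0.02122² + 0.01524²) = 0.02613.
Using z* = 1.960 for 95%, ME = 1.960 × 0.02613 = 0.05121.
p̂₁ − p̂₂ = 0.5440; interval 0.5440 ± 0.05121 gives (0.493, 0.595).

(0.493, 0.595)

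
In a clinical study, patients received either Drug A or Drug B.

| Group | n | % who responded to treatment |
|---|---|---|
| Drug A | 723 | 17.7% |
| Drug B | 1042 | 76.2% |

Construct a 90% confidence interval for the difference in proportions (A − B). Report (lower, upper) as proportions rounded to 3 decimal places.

(-0.617, -0.553)

Each SE is √(p̂(1−p̂)/n): √(0.1770·0.8230/723) = 0.01419 and √(0.7620·0.2380/1042) = 0.01319.
SE(p̂₁ − p̂₂) = √(SE₁² + SE₂²) = √(0.0002013561 + 0.0001739761) = 0.01937, since the two samples are independent.
At 90% confidence z* = 1.645; margin = 1.645 × 0.01937 = 0.03186.
The difference is 0.1770 − 0.7620 = -0.5850, so the interval is -0.5850 ± 0.03186 = (-0.617, -0.553).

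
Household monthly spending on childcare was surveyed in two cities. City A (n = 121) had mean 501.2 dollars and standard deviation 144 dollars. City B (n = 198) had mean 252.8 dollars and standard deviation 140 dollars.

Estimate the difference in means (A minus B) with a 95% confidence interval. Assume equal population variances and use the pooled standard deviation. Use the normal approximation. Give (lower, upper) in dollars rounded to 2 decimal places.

(216.39, 280.41)

Pooled variance s_p² = [120·144² + 197·140²] / (121+198−2) = 20030.0315, so s_p = 141.5275.
SE_diff = s_p·√(1/n₁ + 1/n₂) = 141.5275·√(1/121 + 1/198) = 16.3309.
z* = 1.960; margin = 1.960 × 16.3309 = 32.0086.
Difference = 501.2 − 252.8 = 248.4000.
248.4000 ± 32.0086 → (216.39, 280.41).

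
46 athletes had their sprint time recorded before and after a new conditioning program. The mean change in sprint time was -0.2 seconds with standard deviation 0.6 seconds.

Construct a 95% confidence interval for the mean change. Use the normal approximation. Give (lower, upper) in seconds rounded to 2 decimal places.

Paired design: SE = s_d/√n = 0.6/√46 = 0.0885.
z* = 1.960; margin of error = 1.960 × 0.0885 = 0.1735.
-0.2 ± 0.1735 → (-0.37, -0.03).

(-0.37, -0.03)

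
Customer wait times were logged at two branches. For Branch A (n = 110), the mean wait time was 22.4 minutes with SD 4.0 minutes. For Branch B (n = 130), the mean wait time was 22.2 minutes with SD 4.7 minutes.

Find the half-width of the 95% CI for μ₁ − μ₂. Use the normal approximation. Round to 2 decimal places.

Standard errors of each mean: 4.0/√110 = 0.3814 and 4.7/√130 = 0.4122.
SE(x̄₁ − x̄₂) = √(0.3814² + 0.4122²) = 0.5616 for independent samples with unequal variances.
With z* = 1.960, the margin is 1.960 × 0.5616 = 1.1007.

1.10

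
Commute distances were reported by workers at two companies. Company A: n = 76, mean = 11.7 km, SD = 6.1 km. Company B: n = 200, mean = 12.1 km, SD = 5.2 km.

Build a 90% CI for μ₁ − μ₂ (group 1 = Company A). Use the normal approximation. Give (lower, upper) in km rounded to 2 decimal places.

SE₁ = s₁/√n₁ = 6.1/√76 = 0.6997; SE₂ = 5.2/√200 = 0.3677.
Independent samples, unequal variances: SE_diff = √(SE₁² + SE₂²) = √(0.48958009 + 0.13520329) = 0.7904.
z* = 1.645, so margin of error = 1.645 × 0.7904 = 1.3002.
Difference in means = 11.7 − 12.1 = -0.4000.
-0.4000 ± 1.3002 → (-1.70, 0.90).

(-1.70, 0.90)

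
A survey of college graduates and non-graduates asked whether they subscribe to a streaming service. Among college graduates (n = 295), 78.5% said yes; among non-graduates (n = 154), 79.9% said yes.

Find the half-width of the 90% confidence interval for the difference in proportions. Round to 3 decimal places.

0.066

SE₁ = √(p̂₁(1−p̂₁)/n₁) = √(0.7850·0.2150/295) = 0.02392; SE₂ = √(0.7990·0.2010/154) = 0.03229.
Independent samples: SE of the difference = √(SE₁² + SE₂²) = √(0.0005721664 + 0.0010426441) = 0.04018.
z* for 90% confidence is 1.645, so the margin of error is 1.645 × 0.04018 = 0.06610.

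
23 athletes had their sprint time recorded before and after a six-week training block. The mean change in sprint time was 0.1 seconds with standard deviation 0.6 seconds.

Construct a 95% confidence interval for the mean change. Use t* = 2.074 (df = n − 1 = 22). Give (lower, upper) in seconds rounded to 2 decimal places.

(-0.16, 0.36)

Paired design: SE = s_d/√n = 0.6/√23 = 0.1251.
t* = 2.074; margin of error = 2.074 × 0.1251 = 0.2595.
0.1 ± 0.2595 → (-0.16, 0.36).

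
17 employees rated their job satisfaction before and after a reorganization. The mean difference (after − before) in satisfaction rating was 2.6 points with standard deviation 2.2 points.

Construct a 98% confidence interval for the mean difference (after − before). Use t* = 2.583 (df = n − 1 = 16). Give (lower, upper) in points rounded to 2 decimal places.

(1.22, 3.98)

This is a matched-pairs design, so SE = s_d/√n = 2.2/√17 = 0.5336.
Margin = 2.583 × 0.5336 = 1.3783; the interval is 2.6 ± 1.3783 = (1.22, 3.98).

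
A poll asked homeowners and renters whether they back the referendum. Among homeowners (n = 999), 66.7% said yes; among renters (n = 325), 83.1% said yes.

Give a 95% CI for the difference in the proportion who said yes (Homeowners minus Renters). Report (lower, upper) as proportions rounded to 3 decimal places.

(-0.214, -0.114)

The two standard errors are √(0.6670×0.3330/999) = 0.01491 and √(0.8310×0.1690/325) = 0.02079.
Because the samples are independent, SE_diff = √(0.01491² + 0.02079²) = 0.02558.
Using z* = 1.960 for 95%, ME = 1.960 × 0.02558 = 0.05014.
p̂₁ − p̂₂ = -0.1640; interval -0.1640 ± 0.05014 gives (-0.214, -0.114).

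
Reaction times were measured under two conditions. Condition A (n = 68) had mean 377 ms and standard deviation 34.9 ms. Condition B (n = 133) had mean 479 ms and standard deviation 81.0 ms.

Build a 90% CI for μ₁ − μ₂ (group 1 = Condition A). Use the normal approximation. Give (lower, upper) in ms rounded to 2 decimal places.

SE₁ = s₁/√n₁ = 34.9/√68 = 4.2322; SE₂ = 81.0/√133 = 7.0236.
Independent samples, unequal variances: SE_diff = √(SE₁² + SE₂²) = √(17.91151684 + 49.33095696) = 8.2002.
z* = 1.645, so margin of error = 1.645 × 8.2002 = 13.4893.
Difference in means = 377 − 479 = -102.0000.
-102.0000 ± 13.4893 → (-115.49, -88.51).

(-115.49, -88.51)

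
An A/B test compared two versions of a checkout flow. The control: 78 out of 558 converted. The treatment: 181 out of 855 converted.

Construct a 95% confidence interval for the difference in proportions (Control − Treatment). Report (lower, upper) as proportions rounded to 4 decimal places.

(-0.1116, -0.0322)

p̂₁ = 78/558 = 0.1398 and p̂₂ = 181/855 = 0.2117.
SE₁ = √(p̂₁(1−p̂₁)/n₁) = √(0.1398·0.8602/558) = 0.01468; SE₂ = √(0.2117·0.7883/855) = 0.01397.
Independent samples: SE of the difference = √(SE₁² + SE₂²) = √(0.0002155024 + 0.0001951609) = 0.02026.
z* for 95% confidence is 1.960, so the margin of error is 1.960 × 0.02026 = 0.03971.
Point estimate p̂₁ − p̂₂ = 0.1398 − 0.2117 = -0.0719.
-0.0719 ± 0.03971 → (-0.1116, -0.0322).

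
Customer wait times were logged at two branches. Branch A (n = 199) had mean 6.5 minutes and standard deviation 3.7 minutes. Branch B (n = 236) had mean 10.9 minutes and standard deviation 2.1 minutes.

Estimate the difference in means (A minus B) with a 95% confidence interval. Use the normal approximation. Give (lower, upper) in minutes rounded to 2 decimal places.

(-4.98, -3.82)

Standard errors of each mean: 3.7/√199 = 0.2623 and 2.1/√236 = 0.1367.
SE(x̄₁ − x̄₂) = √(0.2623² + 0.1367²) = 0.2958 for independent samples with unequal variances.
With z* = 1.960, the margin is 1.960 × 0.2958 = 0.5798.
x̄₁ − x̄₂ = 6.5 − 10.9 = -4.4000; the interval is -4.4000 ± 0.5798 = (-4.98, -3.82).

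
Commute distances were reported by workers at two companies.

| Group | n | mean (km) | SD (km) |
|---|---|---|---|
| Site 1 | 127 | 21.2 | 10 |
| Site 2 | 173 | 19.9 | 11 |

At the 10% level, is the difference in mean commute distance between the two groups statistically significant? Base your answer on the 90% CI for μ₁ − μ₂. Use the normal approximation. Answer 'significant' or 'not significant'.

Per-group SEs: s₁/√n₁ = 10/√127 = 0.8874, s₂/√n₂ = 11/√173 = 0.8363.
Unpooled SE of the difference: √(0.78747876 + 0.69939769) = 1.2194.
Margin of error = z* · SE = 1.645 × 1.2194 = 2.0059.
x̄₁ − x̄₂ = 21.2 − 19.9 = 1.3000.
CI: 1.3000 ± 2.0059 = (-0.7059, 3.3059).
The interval (-0.7059, 3.3059) contains 0, so the difference is not significant.

not significant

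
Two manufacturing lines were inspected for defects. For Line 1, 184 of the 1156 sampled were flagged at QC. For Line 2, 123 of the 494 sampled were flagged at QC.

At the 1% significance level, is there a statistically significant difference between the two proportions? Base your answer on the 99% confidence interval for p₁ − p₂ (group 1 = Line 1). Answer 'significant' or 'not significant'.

significant

First, p̂₁ = 184/1156 = 0.1592; p̂₂ = 123/494 = 0.2490.
The two standard errors are √(0.1592×0.8408/1156) = 0.01076 and √(0.2490×0.7510/494) = 0.01946.
Because the samples are independent, SE_diff = √(0.01076² + 0.01946²) = 0.02224.
Using z* = 2.576 for 99%, ME = 2.576 × 0.02224 = 0.05729.
p̂₁ − p̂₂ = -0.0898; interval -0.0898 ± 0.05729 gives (-0.14709, -0.03251).
The interval (-0.14709, -0.03251) does not contain 0, so the difference is significant.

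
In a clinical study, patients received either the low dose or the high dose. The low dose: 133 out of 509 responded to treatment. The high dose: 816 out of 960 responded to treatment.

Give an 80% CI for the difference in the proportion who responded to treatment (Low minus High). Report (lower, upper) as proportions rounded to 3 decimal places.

(-0.618, -0.560)

p̂₁ = 133/509 = 0.2613 and p̂₂ = 816/960 = 0.8500.
SE₁ = √(p̂₁(1−p̂₁)/n₁) = √(0.2613·0.7387/509) = 0.01947; SE₂ = √(0.8500·0.1500/960) = 0.01152.
Independent samples: SE of the difference = √(SE₁² + SE₂²) = √(0.0003790809 + 0.0001327104) = 0.02262.
z* for 80% confidence is 1.282, so the margin of error is 1.282 × 0.02262 = 0.02900.
Point estimate p̂₁ − p̂₂ = 0.2613 − 0.8500 = -0.5887.
-0.5887 ± 0.02900 → (-0.618, -0.560).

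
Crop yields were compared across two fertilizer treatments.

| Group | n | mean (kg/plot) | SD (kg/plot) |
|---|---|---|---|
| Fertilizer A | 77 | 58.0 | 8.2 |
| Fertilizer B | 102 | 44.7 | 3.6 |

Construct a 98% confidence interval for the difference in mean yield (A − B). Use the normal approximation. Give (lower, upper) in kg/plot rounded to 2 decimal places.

(10.97, 15.63)

Per-group SEs: s₁/√n₁ = 8.2/√77 = 0.9345, s₂/√n₂ = 3.6/√102 = 0.3565.
Unpooled SE of the difference: √(0.87329025 + 0.12709225) = 1.0002.
Margin of error = z* · SE = 2.326 × 1.0002 = 2.3265.
x̄₁ − x̄₂ = 58.0 − 44.7 = 13.3000.
CI: 13.3000 ± 2.3265 = (10.97, 15.63).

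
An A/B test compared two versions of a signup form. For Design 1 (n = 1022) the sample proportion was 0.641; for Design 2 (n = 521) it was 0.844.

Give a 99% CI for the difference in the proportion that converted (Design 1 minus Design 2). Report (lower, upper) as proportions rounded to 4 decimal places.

(-0.2593, -0.1467)

SE₁ = √(p̂₁(1−p̂₁)/n₁) = √(0.6410·0.3590/1022) = 0.01501; SE₂ = √(0.8440·0.1560/521) = 0.01590.
Independent samples: SE of the difference = √(SE₁² + SE₂²) = √(0.0002253001 + 0.00025281) = 0.02187.
z* for 99% confidence is 2.576, so the margin of error is 2.576 × 0.02187 = 0.05634.
Point estimate p̂₁ − p̂₂ = 0.6410 − 0.8440 = -0.2030.
-0.2030 ± 0.05634 → (-0.2593, -0.1467).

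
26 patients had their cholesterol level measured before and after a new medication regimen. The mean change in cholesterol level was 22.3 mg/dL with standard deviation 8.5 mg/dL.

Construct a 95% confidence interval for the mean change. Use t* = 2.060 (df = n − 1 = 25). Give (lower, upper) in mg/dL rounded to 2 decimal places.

Paired design: SE = s_d/√n = 8.5/√26 = 1.6670.
t* = 2.060; margin of error = 2.060 × 1.6670 = 3.4340.
22.3 ± 3.4340 → (18.87, 25.73).

(18.87, 25.73)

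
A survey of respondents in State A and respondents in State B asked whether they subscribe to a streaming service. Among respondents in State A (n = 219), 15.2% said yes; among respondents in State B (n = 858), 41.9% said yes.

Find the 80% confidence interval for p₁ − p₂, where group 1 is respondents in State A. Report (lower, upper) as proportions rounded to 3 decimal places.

(-0.305, -0.229)

The two standard errors are √(0.1520×0.8480/219) = 0.02426 and √(0.4190×0.5810/858) = 0.01684.
Because the samples are independent, SE_diff = √(0.02426² + 0.01684²) = 0.02953.
Using z* = 1.282 for 80%, ME = 1.282 × 0.02953 = 0.03786.
p̂₁ − p̂₂ = -0.2670; interval -0.2670 ± 0.03786 gives (-0.305, -0.229).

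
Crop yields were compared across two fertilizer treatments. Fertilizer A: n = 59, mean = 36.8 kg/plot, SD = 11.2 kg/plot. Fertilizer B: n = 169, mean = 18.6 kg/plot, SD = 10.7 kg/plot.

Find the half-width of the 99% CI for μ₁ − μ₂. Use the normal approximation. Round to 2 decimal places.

SE₁ = s₁/√n₁ = 11.2/√59 = 1.4581; SE₂ = 10.7/√169 = 0.8231.
Independent samples, unequal variances: SE_diff = √(SE₁² + SE₂²) = √(2.12605561 + 0.67749361) = 1.6744.
z* = 2.576, so margin of error = 2.576 × 1.6744 = 4.3133.

4.31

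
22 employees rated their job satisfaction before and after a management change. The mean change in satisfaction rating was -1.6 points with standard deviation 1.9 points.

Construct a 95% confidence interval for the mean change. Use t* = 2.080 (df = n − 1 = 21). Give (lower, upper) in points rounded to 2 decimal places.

(-2.44, -0.76)

This is a matched-pairs design, so SE = s_d/√n = 1.9/√22 = 0.4051.
Margin = 2.080 × 0.4051 = 0.8426; the interval is -1.6 ± 0.8426 = (-2.44, -0.76).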